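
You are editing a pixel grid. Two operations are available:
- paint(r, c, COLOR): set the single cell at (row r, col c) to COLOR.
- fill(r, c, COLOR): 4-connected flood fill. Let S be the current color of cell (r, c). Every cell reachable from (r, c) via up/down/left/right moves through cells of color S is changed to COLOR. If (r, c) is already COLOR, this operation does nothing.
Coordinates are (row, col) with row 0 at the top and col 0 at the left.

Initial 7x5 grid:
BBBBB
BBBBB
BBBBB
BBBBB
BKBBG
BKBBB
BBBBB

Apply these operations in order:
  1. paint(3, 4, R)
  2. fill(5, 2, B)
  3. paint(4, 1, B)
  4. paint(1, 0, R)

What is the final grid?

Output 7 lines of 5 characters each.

After op 1 paint(3,4,R):
BBBBB
BBBBB
BBBBB
BBBBR
BKBBG
BKBBB
BBBBB
After op 2 fill(5,2,B) [0 cells changed]:
BBBBB
BBBBB
BBBBB
BBBBR
BKBBG
BKBBB
BBBBB
After op 3 paint(4,1,B):
BBBBB
BBBBB
BBBBB
BBBBR
BBBBG
BKBBB
BBBBB
After op 4 paint(1,0,R):
BBBBB
RBBBB
BBBBB
BBBBR
BBBBG
BKBBB
BBBBB

Answer: BBBBB
RBBBB
BBBBB
BBBBR
BBBBG
BKBBB
BBBBB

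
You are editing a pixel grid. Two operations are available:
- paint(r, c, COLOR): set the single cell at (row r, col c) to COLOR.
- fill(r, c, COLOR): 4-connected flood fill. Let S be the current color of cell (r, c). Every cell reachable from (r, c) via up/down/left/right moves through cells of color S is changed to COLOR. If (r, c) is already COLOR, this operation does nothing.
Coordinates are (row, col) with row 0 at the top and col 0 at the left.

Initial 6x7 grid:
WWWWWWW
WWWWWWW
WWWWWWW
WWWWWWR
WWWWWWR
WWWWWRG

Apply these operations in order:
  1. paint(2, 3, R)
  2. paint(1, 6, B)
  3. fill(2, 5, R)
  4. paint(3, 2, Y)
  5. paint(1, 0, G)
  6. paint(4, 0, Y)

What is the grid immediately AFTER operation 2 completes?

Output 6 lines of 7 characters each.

After op 1 paint(2,3,R):
WWWWWWW
WWWWWWW
WWWRWWW
WWWWWWR
WWWWWWR
WWWWWRG
After op 2 paint(1,6,B):
WWWWWWW
WWWWWWB
WWWRWWW
WWWWWWR
WWWWWWR
WWWWWRG

Answer: WWWWWWW
WWWWWWB
WWWRWWW
WWWWWWR
WWWWWWR
WWWWWRG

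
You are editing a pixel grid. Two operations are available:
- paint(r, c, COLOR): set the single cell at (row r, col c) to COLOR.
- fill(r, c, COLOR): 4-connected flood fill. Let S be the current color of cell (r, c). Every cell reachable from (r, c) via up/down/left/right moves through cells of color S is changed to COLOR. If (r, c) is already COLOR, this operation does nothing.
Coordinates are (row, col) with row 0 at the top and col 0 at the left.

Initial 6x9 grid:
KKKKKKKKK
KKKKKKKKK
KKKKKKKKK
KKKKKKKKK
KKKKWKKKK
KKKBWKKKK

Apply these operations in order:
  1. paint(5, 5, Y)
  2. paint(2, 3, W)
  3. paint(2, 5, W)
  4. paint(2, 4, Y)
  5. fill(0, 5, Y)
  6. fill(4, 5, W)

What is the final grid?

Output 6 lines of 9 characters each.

After op 1 paint(5,5,Y):
KKKKKKKKK
KKKKKKKKK
KKKKKKKKK
KKKKKKKKK
KKKKWKKKK
KKKBWYKKK
After op 2 paint(2,3,W):
KKKKKKKKK
KKKKKKKKK
KKKWKKKKK
KKKKKKKKK
KKKKWKKKK
KKKBWYKKK
After op 3 paint(2,5,W):
KKKKKKKKK
KKKKKKKKK
KKKWKWKKK
KKKKKKKKK
KKKKWKKKK
KKKBWYKKK
After op 4 paint(2,4,Y):
KKKKKKKKK
KKKKKKKKK
KKKWYWKKK
KKKKKKKKK
KKKKWKKKK
KKKBWYKKK
After op 5 fill(0,5,Y) [47 cells changed]:
YYYYYYYYY
YYYYYYYYY
YYYWYWYYY
YYYYYYYYY
YYYYWYYYY
YYYBWYYYY
After op 6 fill(4,5,W) [49 cells changed]:
WWWWWWWWW
WWWWWWWWW
WWWWWWWWW
WWWWWWWWW
WWWWWWWWW
WWWBWWWWW

Answer: WWWWWWWWW
WWWWWWWWW
WWWWWWWWW
WWWWWWWWW
WWWWWWWWW
WWWBWWWWW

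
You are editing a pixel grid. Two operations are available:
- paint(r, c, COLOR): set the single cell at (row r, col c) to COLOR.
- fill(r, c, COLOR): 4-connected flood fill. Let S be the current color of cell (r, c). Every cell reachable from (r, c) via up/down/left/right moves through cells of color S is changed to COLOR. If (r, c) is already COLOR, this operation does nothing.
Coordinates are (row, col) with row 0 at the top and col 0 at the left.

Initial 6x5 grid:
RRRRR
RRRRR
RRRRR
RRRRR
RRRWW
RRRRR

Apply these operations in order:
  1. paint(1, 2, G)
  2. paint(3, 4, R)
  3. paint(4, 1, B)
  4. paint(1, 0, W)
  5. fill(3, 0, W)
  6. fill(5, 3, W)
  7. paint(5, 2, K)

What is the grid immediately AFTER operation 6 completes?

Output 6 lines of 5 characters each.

Answer: WWWWW
WWGWW
WWWWW
WWWWW
WBWWW
WWWWW

Derivation:
After op 1 paint(1,2,G):
RRRRR
RRGRR
RRRRR
RRRRR
RRRWW
RRRRR
After op 2 paint(3,4,R):
RRRRR
RRGRR
RRRRR
RRRRR
RRRWW
RRRRR
After op 3 paint(4,1,B):
RRRRR
RRGRR
RRRRR
RRRRR
RBRWW
RRRRR
After op 4 paint(1,0,W):
RRRRR
WRGRR
RRRRR
RRRRR
RBRWW
RRRRR
After op 5 fill(3,0,W) [25 cells changed]:
WWWWW
WWGWW
WWWWW
WWWWW
WBWWW
WWWWW
After op 6 fill(5,3,W) [0 cells changed]:
WWWWW
WWGWW
WWWWW
WWWWW
WBWWW
WWWWW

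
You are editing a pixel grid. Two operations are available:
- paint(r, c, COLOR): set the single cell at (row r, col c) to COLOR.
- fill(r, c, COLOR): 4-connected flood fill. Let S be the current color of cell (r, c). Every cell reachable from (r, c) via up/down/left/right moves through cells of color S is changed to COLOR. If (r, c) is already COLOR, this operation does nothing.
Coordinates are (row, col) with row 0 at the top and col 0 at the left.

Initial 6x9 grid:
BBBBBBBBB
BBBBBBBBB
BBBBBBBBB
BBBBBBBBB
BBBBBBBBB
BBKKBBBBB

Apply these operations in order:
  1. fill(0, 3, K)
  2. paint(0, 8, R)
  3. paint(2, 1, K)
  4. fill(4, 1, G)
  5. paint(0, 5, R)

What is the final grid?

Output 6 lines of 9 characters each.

After op 1 fill(0,3,K) [52 cells changed]:
KKKKKKKKK
KKKKKKKKK
KKKKKKKKK
KKKKKKKKK
KKKKKKKKK
KKKKKKKKK
After op 2 paint(0,8,R):
KKKKKKKKR
KKKKKKKKK
KKKKKKKKK
KKKKKKKKK
KKKKKKKKK
KKKKKKKKK
After op 3 paint(2,1,K):
KKKKKKKKR
KKKKKKKKK
KKKKKKKKK
KKKKKKKKK
KKKKKKKKK
KKKKKKKKK
After op 4 fill(4,1,G) [53 cells changed]:
GGGGGGGGR
GGGGGGGGG
GGGGGGGGG
GGGGGGGGG
GGGGGGGGG
GGGGGGGGG
After op 5 paint(0,5,R):
GGGGGRGGR
GGGGGGGGG
GGGGGGGGG
GGGGGGGGG
GGGGGGGGG
GGGGGGGGG

Answer: GGGGGRGGR
GGGGGGGGG
GGGGGGGGG
GGGGGGGGG
GGGGGGGGG
GGGGGGGGG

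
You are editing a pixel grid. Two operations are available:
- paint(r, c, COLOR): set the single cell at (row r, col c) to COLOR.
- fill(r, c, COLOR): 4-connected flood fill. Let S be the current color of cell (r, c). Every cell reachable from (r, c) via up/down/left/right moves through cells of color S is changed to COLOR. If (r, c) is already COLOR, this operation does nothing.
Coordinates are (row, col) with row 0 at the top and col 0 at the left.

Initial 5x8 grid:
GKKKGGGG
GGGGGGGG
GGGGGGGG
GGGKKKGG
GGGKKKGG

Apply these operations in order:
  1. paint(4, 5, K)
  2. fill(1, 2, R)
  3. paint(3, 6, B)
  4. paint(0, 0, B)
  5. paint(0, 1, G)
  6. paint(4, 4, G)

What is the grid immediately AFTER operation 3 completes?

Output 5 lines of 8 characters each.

After op 1 paint(4,5,K):
GKKKGGGG
GGGGGGGG
GGGGGGGG
GGGKKKGG
GGGKKKGG
After op 2 fill(1,2,R) [31 cells changed]:
RKKKRRRR
RRRRRRRR
RRRRRRRR
RRRKKKRR
RRRKKKRR
After op 3 paint(3,6,B):
RKKKRRRR
RRRRRRRR
RRRRRRRR
RRRKKKBR
RRRKKKRR

Answer: RKKKRRRR
RRRRRRRR
RRRRRRRR
RRRKKKBR
RRRKKKRR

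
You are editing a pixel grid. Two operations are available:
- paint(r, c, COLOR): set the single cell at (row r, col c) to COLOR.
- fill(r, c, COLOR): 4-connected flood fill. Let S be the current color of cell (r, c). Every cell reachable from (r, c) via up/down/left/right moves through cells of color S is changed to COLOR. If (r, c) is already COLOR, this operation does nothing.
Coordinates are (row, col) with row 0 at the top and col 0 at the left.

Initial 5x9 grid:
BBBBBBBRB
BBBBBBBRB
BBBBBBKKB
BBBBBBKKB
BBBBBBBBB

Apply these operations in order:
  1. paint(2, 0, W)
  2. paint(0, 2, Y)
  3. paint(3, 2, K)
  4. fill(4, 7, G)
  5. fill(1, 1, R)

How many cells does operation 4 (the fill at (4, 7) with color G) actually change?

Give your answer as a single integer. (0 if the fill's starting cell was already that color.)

After op 1 paint(2,0,W):
BBBBBBBRB
BBBBBBBRB
WBBBBBKKB
BBBBBBKKB
BBBBBBBBB
After op 2 paint(0,2,Y):
BBYBBBBRB
BBBBBBBRB
WBBBBBKKB
BBBBBBKKB
BBBBBBBBB
After op 3 paint(3,2,K):
BBYBBBBRB
BBBBBBBRB
WBBBBBKKB
BBKBBBKKB
BBBBBBBBB
After op 4 fill(4,7,G) [36 cells changed]:
GGYGGGGRG
GGGGGGGRG
WGGGGGKKG
GGKGGGKKG
GGGGGGGGG

Answer: 36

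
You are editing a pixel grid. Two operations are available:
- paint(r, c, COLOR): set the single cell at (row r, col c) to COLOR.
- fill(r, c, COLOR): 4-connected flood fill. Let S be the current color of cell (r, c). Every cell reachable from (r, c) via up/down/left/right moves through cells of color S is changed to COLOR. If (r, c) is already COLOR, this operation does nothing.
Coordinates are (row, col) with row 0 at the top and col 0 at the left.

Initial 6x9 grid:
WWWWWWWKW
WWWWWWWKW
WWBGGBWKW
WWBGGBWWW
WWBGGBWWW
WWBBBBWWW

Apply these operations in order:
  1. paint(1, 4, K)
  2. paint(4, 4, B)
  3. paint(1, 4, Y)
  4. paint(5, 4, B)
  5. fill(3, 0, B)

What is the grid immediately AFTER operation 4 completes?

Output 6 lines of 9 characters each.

After op 1 paint(1,4,K):
WWWWWWWKW
WWWWKWWKW
WWBGGBWKW
WWBGGBWWW
WWBGGBWWW
WWBBBBWWW
After op 2 paint(4,4,B):
WWWWWWWKW
WWWWKWWKW
WWBGGBWKW
WWBGGBWWW
WWBGBBWWW
WWBBBBWWW
After op 3 paint(1,4,Y):
WWWWWWWKW
WWWWYWWKW
WWBGGBWKW
WWBGGBWWW
WWBGBBWWW
WWBBBBWWW
After op 4 paint(5,4,B):
WWWWWWWKW
WWWWYWWKW
WWBGGBWKW
WWBGGBWWW
WWBGBBWWW
WWBBBBWWW

Answer: WWWWWWWKW
WWWWYWWKW
WWBGGBWKW
WWBGGBWWW
WWBGBBWWW
WWBBBBWWW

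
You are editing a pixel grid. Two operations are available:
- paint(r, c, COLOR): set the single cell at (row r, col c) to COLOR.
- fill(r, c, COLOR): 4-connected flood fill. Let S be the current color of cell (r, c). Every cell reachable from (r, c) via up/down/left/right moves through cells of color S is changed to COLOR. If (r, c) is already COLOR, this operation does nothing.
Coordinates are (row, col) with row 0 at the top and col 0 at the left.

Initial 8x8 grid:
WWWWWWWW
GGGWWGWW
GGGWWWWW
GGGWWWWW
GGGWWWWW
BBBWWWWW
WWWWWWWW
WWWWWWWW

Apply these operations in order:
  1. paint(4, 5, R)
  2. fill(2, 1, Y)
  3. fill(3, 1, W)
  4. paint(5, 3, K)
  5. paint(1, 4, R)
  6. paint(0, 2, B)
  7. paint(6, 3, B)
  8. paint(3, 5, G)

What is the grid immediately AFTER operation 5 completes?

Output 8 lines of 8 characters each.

After op 1 paint(4,5,R):
WWWWWWWW
GGGWWGWW
GGGWWWWW
GGGWWWWW
GGGWWRWW
BBBWWWWW
WWWWWWWW
WWWWWWWW
After op 2 fill(2,1,Y) [12 cells changed]:
WWWWWWWW
YYYWWGWW
YYYWWWWW
YYYWWWWW
YYYWWRWW
BBBWWWWW
WWWWWWWW
WWWWWWWW
After op 3 fill(3,1,W) [12 cells changed]:
WWWWWWWW
WWWWWGWW
WWWWWWWW
WWWWWWWW
WWWWWRWW
BBBWWWWW
WWWWWWWW
WWWWWWWW
After op 4 paint(5,3,K):
WWWWWWWW
WWWWWGWW
WWWWWWWW
WWWWWWWW
WWWWWRWW
BBBKWWWW
WWWWWWWW
WWWWWWWW
After op 5 paint(1,4,R):
WWWWWWWW
WWWWRGWW
WWWWWWWW
WWWWWWWW
WWWWWRWW
BBBKWWWW
WWWWWWWW
WWWWWWWW

Answer: WWWWWWWW
WWWWRGWW
WWWWWWWW
WWWWWWWW
WWWWWRWW
BBBKWWWW
WWWWWWWW
WWWWWWWW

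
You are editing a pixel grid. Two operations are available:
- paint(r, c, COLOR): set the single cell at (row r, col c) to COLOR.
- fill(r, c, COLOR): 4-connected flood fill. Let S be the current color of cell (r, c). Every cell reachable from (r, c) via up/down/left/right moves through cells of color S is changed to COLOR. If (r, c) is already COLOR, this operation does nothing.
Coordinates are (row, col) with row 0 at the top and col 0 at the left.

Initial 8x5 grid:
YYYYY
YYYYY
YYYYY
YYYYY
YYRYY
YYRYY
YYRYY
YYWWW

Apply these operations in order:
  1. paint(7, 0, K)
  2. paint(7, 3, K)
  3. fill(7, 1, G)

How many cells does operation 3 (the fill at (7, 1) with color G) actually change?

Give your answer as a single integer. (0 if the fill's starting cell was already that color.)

After op 1 paint(7,0,K):
YYYYY
YYYYY
YYYYY
YYYYY
YYRYY
YYRYY
YYRYY
KYWWW
After op 2 paint(7,3,K):
YYYYY
YYYYY
YYYYY
YYYYY
YYRYY
YYRYY
YYRYY
KYWKW
After op 3 fill(7,1,G) [33 cells changed]:
GGGGG
GGGGG
GGGGG
GGGGG
GGRGG
GGRGG
GGRGG
KGWKW

Answer: 33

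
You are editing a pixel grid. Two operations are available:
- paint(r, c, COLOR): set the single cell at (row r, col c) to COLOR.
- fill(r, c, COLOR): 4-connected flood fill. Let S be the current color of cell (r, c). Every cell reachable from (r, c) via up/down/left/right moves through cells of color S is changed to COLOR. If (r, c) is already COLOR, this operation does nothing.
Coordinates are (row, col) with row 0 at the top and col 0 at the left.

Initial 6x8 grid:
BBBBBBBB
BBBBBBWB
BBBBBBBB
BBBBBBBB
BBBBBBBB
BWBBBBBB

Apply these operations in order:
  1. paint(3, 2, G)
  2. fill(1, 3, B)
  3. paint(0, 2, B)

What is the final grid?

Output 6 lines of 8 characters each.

After op 1 paint(3,2,G):
BBBBBBBB
BBBBBBWB
BBBBBBBB
BBGBBBBB
BBBBBBBB
BWBBBBBB
After op 2 fill(1,3,B) [0 cells changed]:
BBBBBBBB
BBBBBBWB
BBBBBBBB
BBGBBBBB
BBBBBBBB
BWBBBBBB
After op 3 paint(0,2,B):
BBBBBBBB
BBBBBBWB
BBBBBBBB
BBGBBBBB
BBBBBBBB
BWBBBBBB

Answer: BBBBBBBB
BBBBBBWB
BBBBBBBB
BBGBBBBB
BBBBBBBB
BWBBBBBB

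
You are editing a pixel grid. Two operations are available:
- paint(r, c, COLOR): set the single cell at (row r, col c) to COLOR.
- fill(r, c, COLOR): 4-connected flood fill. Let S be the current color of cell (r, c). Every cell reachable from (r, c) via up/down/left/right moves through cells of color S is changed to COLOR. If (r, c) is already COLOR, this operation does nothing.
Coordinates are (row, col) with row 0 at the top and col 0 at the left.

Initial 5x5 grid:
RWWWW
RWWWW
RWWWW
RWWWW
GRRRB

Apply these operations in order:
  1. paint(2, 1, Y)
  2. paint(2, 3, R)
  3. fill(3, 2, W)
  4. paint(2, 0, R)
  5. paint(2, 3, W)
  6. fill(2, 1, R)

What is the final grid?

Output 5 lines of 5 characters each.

After op 1 paint(2,1,Y):
RWWWW
RWWWW
RYWWW
RWWWW
GRRRB
After op 2 paint(2,3,R):
RWWWW
RWWWW
RYWRW
RWWWW
GRRRB
After op 3 fill(3,2,W) [0 cells changed]:
RWWWW
RWWWW
RYWRW
RWWWW
GRRRB
After op 4 paint(2,0,R):
RWWWW
RWWWW
RYWRW
RWWWW
GRRRB
After op 5 paint(2,3,W):
RWWWW
RWWWW
RYWWW
RWWWW
GRRRB
After op 6 fill(2,1,R) [1 cells changed]:
RWWWW
RWWWW
RRWWW
RWWWW
GRRRB

Answer: RWWWW
RWWWW
RRWWW
RWWWW
GRRRB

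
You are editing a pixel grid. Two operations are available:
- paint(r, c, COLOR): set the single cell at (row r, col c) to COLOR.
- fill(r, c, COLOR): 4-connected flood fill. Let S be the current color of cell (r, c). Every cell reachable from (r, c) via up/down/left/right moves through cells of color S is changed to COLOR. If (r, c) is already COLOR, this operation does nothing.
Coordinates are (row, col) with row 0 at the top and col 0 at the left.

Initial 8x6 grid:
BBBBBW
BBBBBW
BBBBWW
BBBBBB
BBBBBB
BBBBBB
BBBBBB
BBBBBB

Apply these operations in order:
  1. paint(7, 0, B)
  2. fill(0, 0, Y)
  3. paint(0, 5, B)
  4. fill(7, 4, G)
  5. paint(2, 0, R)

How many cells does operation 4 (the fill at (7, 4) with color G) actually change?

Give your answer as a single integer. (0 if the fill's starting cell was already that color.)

After op 1 paint(7,0,B):
BBBBBW
BBBBBW
BBBBWW
BBBBBB
BBBBBB
BBBBBB
BBBBBB
BBBBBB
After op 2 fill(0,0,Y) [44 cells changed]:
YYYYYW
YYYYYW
YYYYWW
YYYYYY
YYYYYY
YYYYYY
YYYYYY
YYYYYY
After op 3 paint(0,5,B):
YYYYYB
YYYYYW
YYYYWW
YYYYYY
YYYYYY
YYYYYY
YYYYYY
YYYYYY
After op 4 fill(7,4,G) [44 cells changed]:
GGGGGB
GGGGGW
GGGGWW
GGGGGG
GGGGGG
GGGGGG
GGGGGG
GGGGGG

Answer: 44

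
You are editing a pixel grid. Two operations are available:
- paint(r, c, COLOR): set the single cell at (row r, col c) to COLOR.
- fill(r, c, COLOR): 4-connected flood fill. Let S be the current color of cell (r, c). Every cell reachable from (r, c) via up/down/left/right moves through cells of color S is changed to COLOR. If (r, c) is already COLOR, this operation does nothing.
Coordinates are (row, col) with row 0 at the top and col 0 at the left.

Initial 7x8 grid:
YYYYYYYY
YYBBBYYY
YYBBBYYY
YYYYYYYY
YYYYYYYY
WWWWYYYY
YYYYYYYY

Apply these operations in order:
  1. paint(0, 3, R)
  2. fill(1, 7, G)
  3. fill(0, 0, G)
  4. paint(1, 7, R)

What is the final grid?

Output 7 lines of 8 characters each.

After op 1 paint(0,3,R):
YYYRYYYY
YYBBBYYY
YYBBBYYY
YYYYYYYY
YYYYYYYY
WWWWYYYY
YYYYYYYY
After op 2 fill(1,7,G) [45 cells changed]:
GGGRGGGG
GGBBBGGG
GGBBBGGG
GGGGGGGG
GGGGGGGG
WWWWGGGG
GGGGGGGG
After op 3 fill(0,0,G) [0 cells changed]:
GGGRGGGG
GGBBBGGG
GGBBBGGG
GGGGGGGG
GGGGGGGG
WWWWGGGG
GGGGGGGG
After op 4 paint(1,7,R):
GGGRGGGG
GGBBBGGR
GGBBBGGG
GGGGGGGG
GGGGGGGG
WWWWGGGG
GGGGGGGG

Answer: GGGRGGGG
GGBBBGGR
GGBBBGGG
GGGGGGGG
GGGGGGGG
WWWWGGGG
GGGGGGGG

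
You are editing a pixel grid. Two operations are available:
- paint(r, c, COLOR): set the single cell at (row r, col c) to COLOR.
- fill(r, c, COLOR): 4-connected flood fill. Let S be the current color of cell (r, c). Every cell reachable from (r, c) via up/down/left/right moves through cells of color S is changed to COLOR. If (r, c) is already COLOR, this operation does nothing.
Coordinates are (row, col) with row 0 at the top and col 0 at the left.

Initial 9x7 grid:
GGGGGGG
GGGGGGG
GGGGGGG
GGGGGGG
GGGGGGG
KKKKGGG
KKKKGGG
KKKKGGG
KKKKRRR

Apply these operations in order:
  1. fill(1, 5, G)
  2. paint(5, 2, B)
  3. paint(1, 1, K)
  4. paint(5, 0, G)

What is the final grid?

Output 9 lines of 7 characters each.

Answer: GGGGGGG
GKGGGGG
GGGGGGG
GGGGGGG
GGGGGGG
GKBKGGG
KKKKGGG
KKKKGGG
KKKKRRR

Derivation:
After op 1 fill(1,5,G) [0 cells changed]:
GGGGGGG
GGGGGGG
GGGGGGG
GGGGGGG
GGGGGGG
KKKKGGG
KKKKGGG
KKKKGGG
KKKKRRR
After op 2 paint(5,2,B):
GGGGGGG
GGGGGGG
GGGGGGG
GGGGGGG
GGGGGGG
KKBKGGG
KKKKGGG
KKKKGGG
KKKKRRR
After op 3 paint(1,1,K):
GGGGGGG
GKGGGGG
GGGGGGG
GGGGGGG
GGGGGGG
KKBKGGG
KKKKGGG
KKKKGGG
KKKKRRR
After op 4 paint(5,0,G):
GGGGGGG
GKGGGGG
GGGGGGG
GGGGGGG
GGGGGGG
GKBKGGG
KKKKGGG
KKKKGGG
KKKKRRR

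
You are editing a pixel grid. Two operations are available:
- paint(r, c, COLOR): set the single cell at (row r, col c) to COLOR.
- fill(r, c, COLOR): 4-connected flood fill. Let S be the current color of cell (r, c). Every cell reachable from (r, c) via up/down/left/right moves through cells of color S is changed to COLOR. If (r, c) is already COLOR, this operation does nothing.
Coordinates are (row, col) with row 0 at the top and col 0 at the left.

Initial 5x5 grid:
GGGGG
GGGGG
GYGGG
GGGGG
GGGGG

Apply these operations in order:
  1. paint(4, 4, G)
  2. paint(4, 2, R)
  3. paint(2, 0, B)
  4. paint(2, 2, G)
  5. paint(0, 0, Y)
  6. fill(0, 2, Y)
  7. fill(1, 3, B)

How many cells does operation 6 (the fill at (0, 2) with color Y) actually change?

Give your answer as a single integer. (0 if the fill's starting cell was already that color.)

After op 1 paint(4,4,G):
GGGGG
GGGGG
GYGGG
GGGGG
GGGGG
After op 2 paint(4,2,R):
GGGGG
GGGGG
GYGGG
GGGGG
GGRGG
After op 3 paint(2,0,B):
GGGGG
GGGGG
BYGGG
GGGGG
GGRGG
After op 4 paint(2,2,G):
GGGGG
GGGGG
BYGGG
GGGGG
GGRGG
After op 5 paint(0,0,Y):
YGGGG
GGGGG
BYGGG
GGGGG
GGRGG
After op 6 fill(0,2,Y) [21 cells changed]:
YYYYY
YYYYY
BYYYY
YYYYY
YYRYY

Answer: 21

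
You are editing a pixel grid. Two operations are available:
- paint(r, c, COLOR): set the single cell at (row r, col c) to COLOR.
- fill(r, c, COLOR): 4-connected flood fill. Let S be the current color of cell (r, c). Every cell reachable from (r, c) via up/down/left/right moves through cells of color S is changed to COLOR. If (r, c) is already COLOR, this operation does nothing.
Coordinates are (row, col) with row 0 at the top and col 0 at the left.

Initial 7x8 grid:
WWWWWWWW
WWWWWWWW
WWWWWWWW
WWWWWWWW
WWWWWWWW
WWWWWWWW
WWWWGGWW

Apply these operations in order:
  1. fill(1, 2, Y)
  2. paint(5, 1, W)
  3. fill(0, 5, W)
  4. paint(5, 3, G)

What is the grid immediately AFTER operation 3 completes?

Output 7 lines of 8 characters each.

After op 1 fill(1,2,Y) [54 cells changed]:
YYYYYYYY
YYYYYYYY
YYYYYYYY
YYYYYYYY
YYYYYYYY
YYYYYYYY
YYYYGGYY
After op 2 paint(5,1,W):
YYYYYYYY
YYYYYYYY
YYYYYYYY
YYYYYYYY
YYYYYYYY
YWYYYYYY
YYYYGGYY
After op 3 fill(0,5,W) [53 cells changed]:
WWWWWWWW
WWWWWWWW
WWWWWWWW
WWWWWWWW
WWWWWWWW
WWWWWWWW
WWWWGGWW

Answer: WWWWWWWW
WWWWWWWW
WWWWWWWW
WWWWWWWW
WWWWWWWW
WWWWWWWW
WWWWGGWW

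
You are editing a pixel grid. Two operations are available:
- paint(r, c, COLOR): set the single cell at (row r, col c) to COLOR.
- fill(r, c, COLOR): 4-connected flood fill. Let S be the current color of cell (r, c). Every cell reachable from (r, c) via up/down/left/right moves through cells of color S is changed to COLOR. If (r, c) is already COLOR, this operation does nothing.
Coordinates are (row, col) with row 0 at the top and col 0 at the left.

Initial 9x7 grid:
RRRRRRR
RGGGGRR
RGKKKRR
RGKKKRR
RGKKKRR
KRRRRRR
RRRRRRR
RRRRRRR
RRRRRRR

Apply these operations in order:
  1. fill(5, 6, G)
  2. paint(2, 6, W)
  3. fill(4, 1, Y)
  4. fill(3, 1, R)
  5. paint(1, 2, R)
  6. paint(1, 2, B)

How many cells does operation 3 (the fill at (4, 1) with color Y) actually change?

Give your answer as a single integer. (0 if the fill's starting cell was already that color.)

Answer: 52

Derivation:
After op 1 fill(5,6,G) [46 cells changed]:
GGGGGGG
GGGGGGG
GGKKKGG
GGKKKGG
GGKKKGG
KGGGGGG
GGGGGGG
GGGGGGG
GGGGGGG
After op 2 paint(2,6,W):
GGGGGGG
GGGGGGG
GGKKKGW
GGKKKGG
GGKKKGG
KGGGGGG
GGGGGGG
GGGGGGG
GGGGGGG
After op 3 fill(4,1,Y) [52 cells changed]:
YYYYYYY
YYYYYYY
YYKKKYW
YYKKKYY
YYKKKYY
KYYYYYY
YYYYYYY
YYYYYYY
YYYYYYY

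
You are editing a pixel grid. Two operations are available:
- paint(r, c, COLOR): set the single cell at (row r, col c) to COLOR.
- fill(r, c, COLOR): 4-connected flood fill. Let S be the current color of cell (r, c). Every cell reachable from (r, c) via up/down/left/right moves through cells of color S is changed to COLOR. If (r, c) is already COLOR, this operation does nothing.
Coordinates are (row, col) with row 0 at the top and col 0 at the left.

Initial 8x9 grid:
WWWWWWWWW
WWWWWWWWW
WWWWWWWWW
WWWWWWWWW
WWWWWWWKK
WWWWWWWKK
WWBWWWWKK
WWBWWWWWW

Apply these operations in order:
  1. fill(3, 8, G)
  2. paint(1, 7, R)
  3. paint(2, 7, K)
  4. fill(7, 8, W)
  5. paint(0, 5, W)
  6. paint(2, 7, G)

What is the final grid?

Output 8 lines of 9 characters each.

After op 1 fill(3,8,G) [64 cells changed]:
GGGGGGGGG
GGGGGGGGG
GGGGGGGGG
GGGGGGGGG
GGGGGGGKK
GGGGGGGKK
GGBGGGGKK
GGBGGGGGG
After op 2 paint(1,7,R):
GGGGGGGGG
GGGGGGGRG
GGGGGGGGG
GGGGGGGGG
GGGGGGGKK
GGGGGGGKK
GGBGGGGKK
GGBGGGGGG
After op 3 paint(2,7,K):
GGGGGGGGG
GGGGGGGRG
GGGGGGGKG
GGGGGGGGG
GGGGGGGKK
GGGGGGGKK
GGBGGGGKK
GGBGGGGGG
After op 4 fill(7,8,W) [62 cells changed]:
WWWWWWWWW
WWWWWWWRW
WWWWWWWKW
WWWWWWWWW
WWWWWWWKK
WWWWWWWKK
WWBWWWWKK
WWBWWWWWW
After op 5 paint(0,5,W):
WWWWWWWWW
WWWWWWWRW
WWWWWWWKW
WWWWWWWWW
WWWWWWWKK
WWWWWWWKK
WWBWWWWKK
WWBWWWWWW
After op 6 paint(2,7,G):
WWWWWWWWW
WWWWWWWRW
WWWWWWWGW
WWWWWWWWW
WWWWWWWKK
WWWWWWWKK
WWBWWWWKK
WWBWWWWWW

Answer: WWWWWWWWW
WWWWWWWRW
WWWWWWWGW
WWWWWWWWW
WWWWWWWKK
WWWWWWWKK
WWBWWWWKK
WWBWWWWWW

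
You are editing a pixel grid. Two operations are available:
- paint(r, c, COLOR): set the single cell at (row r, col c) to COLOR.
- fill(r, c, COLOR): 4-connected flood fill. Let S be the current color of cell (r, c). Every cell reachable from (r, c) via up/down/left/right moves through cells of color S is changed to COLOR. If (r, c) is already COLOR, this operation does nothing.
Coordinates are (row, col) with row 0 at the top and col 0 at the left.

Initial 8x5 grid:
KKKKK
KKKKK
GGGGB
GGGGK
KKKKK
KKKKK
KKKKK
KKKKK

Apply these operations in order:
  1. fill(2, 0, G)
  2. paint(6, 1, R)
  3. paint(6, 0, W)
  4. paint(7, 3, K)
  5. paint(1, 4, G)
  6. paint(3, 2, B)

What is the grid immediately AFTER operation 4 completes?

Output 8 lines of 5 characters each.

Answer: KKKKK
KKKKK
GGGGB
GGGGK
KKKKK
KKKKK
WRKKK
KKKKK

Derivation:
After op 1 fill(2,0,G) [0 cells changed]:
KKKKK
KKKKK
GGGGB
GGGGK
KKKKK
KKKKK
KKKKK
KKKKK
After op 2 paint(6,1,R):
KKKKK
KKKKK
GGGGB
GGGGK
KKKKK
KKKKK
KRKKK
KKKKK
After op 3 paint(6,0,W):
KKKKK
KKKKK
GGGGB
GGGGK
KKKKK
KKKKK
WRKKK
KKKKK
After op 4 paint(7,3,K):
KKKKK
KKKKK
GGGGB
GGGGK
KKKKK
KKKKK
WRKKK
KKKKK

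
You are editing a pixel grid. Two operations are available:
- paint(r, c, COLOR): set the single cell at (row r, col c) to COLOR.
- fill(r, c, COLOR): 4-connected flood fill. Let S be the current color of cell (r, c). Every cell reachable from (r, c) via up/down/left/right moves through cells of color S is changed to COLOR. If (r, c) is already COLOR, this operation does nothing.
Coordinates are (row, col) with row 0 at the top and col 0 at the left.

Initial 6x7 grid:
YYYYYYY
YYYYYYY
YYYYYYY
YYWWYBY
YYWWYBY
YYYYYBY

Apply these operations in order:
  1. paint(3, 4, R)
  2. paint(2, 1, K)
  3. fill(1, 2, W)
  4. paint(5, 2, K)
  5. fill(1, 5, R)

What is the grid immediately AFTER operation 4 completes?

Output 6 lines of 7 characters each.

Answer: WWWWWWW
WWWWWWW
WKWWWWW
WWWWRBW
WWWWWBW
WWKWWBW

Derivation:
After op 1 paint(3,4,R):
YYYYYYY
YYYYYYY
YYYYYYY
YYWWRBY
YYWWYBY
YYYYYBY
After op 2 paint(2,1,K):
YYYYYYY
YYYYYYY
YKYYYYY
YYWWRBY
YYWWYBY
YYYYYBY
After op 3 fill(1,2,W) [33 cells changed]:
WWWWWWW
WWWWWWW
WKWWWWW
WWWWRBW
WWWWWBW
WWWWWBW
After op 4 paint(5,2,K):
WWWWWWW
WWWWWWW
WKWWWWW
WWWWRBW
WWWWWBW
WWKWWBW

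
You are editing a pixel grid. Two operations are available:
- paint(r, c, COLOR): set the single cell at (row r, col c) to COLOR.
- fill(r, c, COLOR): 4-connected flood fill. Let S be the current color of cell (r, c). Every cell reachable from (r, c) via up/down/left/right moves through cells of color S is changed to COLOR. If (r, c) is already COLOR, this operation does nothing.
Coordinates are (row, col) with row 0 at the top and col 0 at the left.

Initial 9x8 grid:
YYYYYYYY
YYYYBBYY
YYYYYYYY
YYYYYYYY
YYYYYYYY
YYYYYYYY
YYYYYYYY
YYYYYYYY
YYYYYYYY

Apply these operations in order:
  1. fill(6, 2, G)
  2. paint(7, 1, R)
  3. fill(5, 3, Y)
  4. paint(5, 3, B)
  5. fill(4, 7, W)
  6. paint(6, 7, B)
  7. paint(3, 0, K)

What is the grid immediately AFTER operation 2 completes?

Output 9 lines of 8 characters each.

Answer: GGGGGGGG
GGGGBBGG
GGGGGGGG
GGGGGGGG
GGGGGGGG
GGGGGGGG
GGGGGGGG
GRGGGGGG
GGGGGGGG

Derivation:
After op 1 fill(6,2,G) [70 cells changed]:
GGGGGGGG
GGGGBBGG
GGGGGGGG
GGGGGGGG
GGGGGGGG
GGGGGGGG
GGGGGGGG
GGGGGGGG
GGGGGGGG
After op 2 paint(7,1,R):
GGGGGGGG
GGGGBBGG
GGGGGGGG
GGGGGGGG
GGGGGGGG
GGGGGGGG
GGGGGGGG
GRGGGGGG
GGGGGGGG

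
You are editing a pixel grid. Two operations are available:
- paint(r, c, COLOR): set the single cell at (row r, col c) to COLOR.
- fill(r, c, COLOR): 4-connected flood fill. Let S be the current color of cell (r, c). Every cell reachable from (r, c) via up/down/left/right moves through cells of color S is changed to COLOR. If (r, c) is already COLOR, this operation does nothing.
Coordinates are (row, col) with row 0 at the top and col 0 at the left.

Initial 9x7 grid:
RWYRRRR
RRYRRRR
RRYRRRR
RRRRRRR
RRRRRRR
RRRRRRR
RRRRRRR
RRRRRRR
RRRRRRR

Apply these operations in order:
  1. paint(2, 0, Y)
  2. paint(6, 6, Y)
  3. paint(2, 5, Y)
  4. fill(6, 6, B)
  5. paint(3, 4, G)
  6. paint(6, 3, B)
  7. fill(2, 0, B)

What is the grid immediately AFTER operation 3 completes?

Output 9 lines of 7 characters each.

After op 1 paint(2,0,Y):
RWYRRRR
RRYRRRR
YRYRRRR
RRRRRRR
RRRRRRR
RRRRRRR
RRRRRRR
RRRRRRR
RRRRRRR
After op 2 paint(6,6,Y):
RWYRRRR
RRYRRRR
YRYRRRR
RRRRRRR
RRRRRRR
RRRRRRR
RRRRRRY
RRRRRRR
RRRRRRR
After op 3 paint(2,5,Y):
RWYRRRR
RRYRRRR
YRYRRYR
RRRRRRR
RRRRRRR
RRRRRRR
RRRRRRY
RRRRRRR
RRRRRRR

Answer: RWYRRRR
RRYRRRR
YRYRRYR
RRRRRRR
RRRRRRR
RRRRRRR
RRRRRRY
RRRRRRR
RRRRRRR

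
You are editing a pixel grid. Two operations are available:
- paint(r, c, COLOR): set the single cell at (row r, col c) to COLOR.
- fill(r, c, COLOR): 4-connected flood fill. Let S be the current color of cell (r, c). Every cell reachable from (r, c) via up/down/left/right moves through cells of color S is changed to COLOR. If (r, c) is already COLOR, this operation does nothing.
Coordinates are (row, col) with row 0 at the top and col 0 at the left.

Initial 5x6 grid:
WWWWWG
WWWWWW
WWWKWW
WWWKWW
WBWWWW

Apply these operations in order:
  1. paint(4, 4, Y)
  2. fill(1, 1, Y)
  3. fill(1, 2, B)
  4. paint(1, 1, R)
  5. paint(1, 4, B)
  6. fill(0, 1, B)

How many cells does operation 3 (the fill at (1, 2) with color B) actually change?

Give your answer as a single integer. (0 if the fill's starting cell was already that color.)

After op 1 paint(4,4,Y):
WWWWWG
WWWWWW
WWWKWW
WWWKWW
WBWWYW
After op 2 fill(1,1,Y) [25 cells changed]:
YYYYYG
YYYYYY
YYYKYY
YYYKYY
YBYYYY
After op 3 fill(1,2,B) [26 cells changed]:
BBBBBG
BBBBBB
BBBKBB
BBBKBB
BBBBBB

Answer: 26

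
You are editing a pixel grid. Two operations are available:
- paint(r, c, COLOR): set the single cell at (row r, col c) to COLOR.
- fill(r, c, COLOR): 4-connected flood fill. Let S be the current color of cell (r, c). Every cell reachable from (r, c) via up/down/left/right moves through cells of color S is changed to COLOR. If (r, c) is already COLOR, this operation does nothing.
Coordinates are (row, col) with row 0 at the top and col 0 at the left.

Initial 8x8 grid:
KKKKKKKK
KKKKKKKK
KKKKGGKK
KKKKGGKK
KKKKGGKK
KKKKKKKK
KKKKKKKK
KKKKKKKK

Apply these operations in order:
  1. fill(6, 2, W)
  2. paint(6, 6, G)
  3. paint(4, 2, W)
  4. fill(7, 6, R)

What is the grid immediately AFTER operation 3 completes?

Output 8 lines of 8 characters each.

After op 1 fill(6,2,W) [58 cells changed]:
WWWWWWWW
WWWWWWWW
WWWWGGWW
WWWWGGWW
WWWWGGWW
WWWWWWWW
WWWWWWWW
WWWWWWWW
After op 2 paint(6,6,G):
WWWWWWWW
WWWWWWWW
WWWWGGWW
WWWWGGWW
WWWWGGWW
WWWWWWWW
WWWWWWGW
WWWWWWWW
After op 3 paint(4,2,W):
WWWWWWWW
WWWWWWWW
WWWWGGWW
WWWWGGWW
WWWWGGWW
WWWWWWWW
WWWWWWGW
WWWWWWWW

Answer: WWWWWWWW
WWWWWWWW
WWWWGGWW
WWWWGGWW
WWWWGGWW
WWWWWWWW
WWWWWWGW
WWWWWWWW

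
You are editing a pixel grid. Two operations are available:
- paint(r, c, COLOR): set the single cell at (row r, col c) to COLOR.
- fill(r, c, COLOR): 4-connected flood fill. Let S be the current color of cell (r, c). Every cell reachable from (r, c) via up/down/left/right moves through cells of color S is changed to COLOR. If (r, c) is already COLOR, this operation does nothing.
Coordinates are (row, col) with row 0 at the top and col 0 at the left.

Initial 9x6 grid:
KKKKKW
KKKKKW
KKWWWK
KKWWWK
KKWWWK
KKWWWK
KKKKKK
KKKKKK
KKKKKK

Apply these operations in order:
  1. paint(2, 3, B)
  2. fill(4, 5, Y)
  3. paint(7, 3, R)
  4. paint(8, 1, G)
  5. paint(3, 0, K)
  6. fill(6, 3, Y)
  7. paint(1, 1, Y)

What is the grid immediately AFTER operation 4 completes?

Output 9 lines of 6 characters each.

Answer: YYYYYW
YYYYYW
YYWBWY
YYWWWY
YYWWWY
YYWWWY
YYYYYY
YYYRYY
YGYYYY

Derivation:
After op 1 paint(2,3,B):
KKKKKW
KKKKKW
KKWBWK
KKWWWK
KKWWWK
KKWWWK
KKKKKK
KKKKKK
KKKKKK
After op 2 fill(4,5,Y) [40 cells changed]:
YYYYYW
YYYYYW
YYWBWY
YYWWWY
YYWWWY
YYWWWY
YYYYYY
YYYYYY
YYYYYY
After op 3 paint(7,3,R):
YYYYYW
YYYYYW
YYWBWY
YYWWWY
YYWWWY
YYWWWY
YYYYYY
YYYRYY
YYYYYY
After op 4 paint(8,1,G):
YYYYYW
YYYYYW
YYWBWY
YYWWWY
YYWWWY
YYWWWY
YYYYYY
YYYRYY
YGYYYY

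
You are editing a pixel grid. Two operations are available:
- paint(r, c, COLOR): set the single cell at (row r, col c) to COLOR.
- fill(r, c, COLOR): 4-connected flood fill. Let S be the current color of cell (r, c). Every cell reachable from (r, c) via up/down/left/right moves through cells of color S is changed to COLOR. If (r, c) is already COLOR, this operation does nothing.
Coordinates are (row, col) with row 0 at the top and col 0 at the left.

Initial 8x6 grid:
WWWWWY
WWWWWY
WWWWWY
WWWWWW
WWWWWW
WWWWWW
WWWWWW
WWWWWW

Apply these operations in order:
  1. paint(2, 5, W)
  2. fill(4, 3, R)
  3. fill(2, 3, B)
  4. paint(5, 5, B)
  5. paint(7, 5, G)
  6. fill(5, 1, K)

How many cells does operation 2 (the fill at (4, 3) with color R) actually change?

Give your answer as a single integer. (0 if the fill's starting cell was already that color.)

Answer: 46

Derivation:
After op 1 paint(2,5,W):
WWWWWY
WWWWWY
WWWWWW
WWWWWW
WWWWWW
WWWWWW
WWWWWW
WWWWWW
After op 2 fill(4,3,R) [46 cells changed]:
RRRRRY
RRRRRY
RRRRRR
RRRRRR
RRRRRR
RRRRRR
RRRRRR
RRRRRR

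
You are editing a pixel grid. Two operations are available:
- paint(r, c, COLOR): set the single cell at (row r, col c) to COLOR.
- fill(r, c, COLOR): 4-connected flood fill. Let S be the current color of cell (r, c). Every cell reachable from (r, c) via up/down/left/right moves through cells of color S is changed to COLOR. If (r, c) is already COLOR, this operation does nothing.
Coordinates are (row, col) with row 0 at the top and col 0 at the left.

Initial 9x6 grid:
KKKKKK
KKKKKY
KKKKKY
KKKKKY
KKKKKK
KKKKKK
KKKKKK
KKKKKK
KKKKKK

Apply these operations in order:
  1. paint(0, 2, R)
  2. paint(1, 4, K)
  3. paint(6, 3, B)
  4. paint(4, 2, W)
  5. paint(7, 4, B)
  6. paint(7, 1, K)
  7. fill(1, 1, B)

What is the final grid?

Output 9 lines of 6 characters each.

After op 1 paint(0,2,R):
KKRKKK
KKKKKY
KKKKKY
KKKKKY
KKKKKK
KKKKKK
KKKKKK
KKKKKK
KKKKKK
After op 2 paint(1,4,K):
KKRKKK
KKKKKY
KKKKKY
KKKKKY
KKKKKK
KKKKKK
KKKKKK
KKKKKK
KKKKKK
After op 3 paint(6,3,B):
KKRKKK
KKKKKY
KKKKKY
KKKKKY
KKKKKK
KKKKKK
KKKBKK
KKKKKK
KKKKKK
After op 4 paint(4,2,W):
KKRKKK
KKKKKY
KKKKKY
KKKKKY
KKWKKK
KKKKKK
KKKBKK
KKKKKK
KKKKKK
After op 5 paint(7,4,B):
KKRKKK
KKKKKY
KKKKKY
KKKKKY
KKWKKK
KKKKKK
KKKBKK
KKKKBK
KKKKKK
After op 6 paint(7,1,K):
KKRKKK
KKKKKY
KKKKKY
KKKKKY
KKWKKK
KKKKKK
KKKBKK
KKKKBK
KKKKKK
After op 7 fill(1,1,B) [47 cells changed]:
BBRBBB
BBBBBY
BBBBBY
BBBBBY
BBWBBB
BBBBBB
BBBBBB
BBBBBB
BBBBBB

Answer: BBRBBB
BBBBBY
BBBBBY
BBBBBY
BBWBBB
BBBBBB
BBBBBB
BBBBBB
BBBBBB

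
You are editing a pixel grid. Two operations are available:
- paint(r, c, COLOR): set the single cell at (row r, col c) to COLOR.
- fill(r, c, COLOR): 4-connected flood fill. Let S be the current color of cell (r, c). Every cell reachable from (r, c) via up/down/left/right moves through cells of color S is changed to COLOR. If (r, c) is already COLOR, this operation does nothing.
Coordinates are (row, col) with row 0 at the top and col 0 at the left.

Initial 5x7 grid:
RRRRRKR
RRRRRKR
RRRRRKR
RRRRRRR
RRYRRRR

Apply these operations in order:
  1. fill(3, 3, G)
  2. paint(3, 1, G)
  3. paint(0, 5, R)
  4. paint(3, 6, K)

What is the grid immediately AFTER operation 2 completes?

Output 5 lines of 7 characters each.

Answer: GGGGGKG
GGGGGKG
GGGGGKG
GGGGGGG
GGYGGGG

Derivation:
After op 1 fill(3,3,G) [31 cells changed]:
GGGGGKG
GGGGGKG
GGGGGKG
GGGGGGG
GGYGGGG
After op 2 paint(3,1,G):
GGGGGKG
GGGGGKG
GGGGGKG
GGGGGGG
GGYGGGG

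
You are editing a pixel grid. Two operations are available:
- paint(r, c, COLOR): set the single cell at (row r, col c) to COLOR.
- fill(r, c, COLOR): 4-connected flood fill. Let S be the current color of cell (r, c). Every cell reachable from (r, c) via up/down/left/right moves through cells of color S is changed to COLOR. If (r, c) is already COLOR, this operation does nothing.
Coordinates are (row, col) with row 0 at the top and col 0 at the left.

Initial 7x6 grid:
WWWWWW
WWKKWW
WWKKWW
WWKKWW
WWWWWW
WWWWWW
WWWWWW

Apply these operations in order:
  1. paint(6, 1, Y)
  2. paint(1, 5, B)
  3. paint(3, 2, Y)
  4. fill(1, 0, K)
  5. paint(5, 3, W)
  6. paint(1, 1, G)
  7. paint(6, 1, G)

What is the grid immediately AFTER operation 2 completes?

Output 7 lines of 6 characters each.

Answer: WWWWWW
WWKKWB
WWKKWW
WWKKWW
WWWWWW
WWWWWW
WYWWWW

Derivation:
After op 1 paint(6,1,Y):
WWWWWW
WWKKWW
WWKKWW
WWKKWW
WWWWWW
WWWWWW
WYWWWW
After op 2 paint(1,5,B):
WWWWWW
WWKKWB
WWKKWW
WWKKWW
WWWWWW
WWWWWW
WYWWWW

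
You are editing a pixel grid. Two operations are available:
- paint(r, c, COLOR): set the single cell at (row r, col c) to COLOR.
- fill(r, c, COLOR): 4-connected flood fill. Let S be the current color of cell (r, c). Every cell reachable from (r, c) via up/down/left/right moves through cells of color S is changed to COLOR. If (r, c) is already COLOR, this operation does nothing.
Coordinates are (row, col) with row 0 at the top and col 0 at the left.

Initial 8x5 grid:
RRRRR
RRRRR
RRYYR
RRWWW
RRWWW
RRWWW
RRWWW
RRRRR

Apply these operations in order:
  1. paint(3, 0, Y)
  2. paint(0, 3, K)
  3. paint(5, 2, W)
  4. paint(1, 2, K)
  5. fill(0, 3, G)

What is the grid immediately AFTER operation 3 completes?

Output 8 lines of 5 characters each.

After op 1 paint(3,0,Y):
RRRRR
RRRRR
RRYYR
YRWWW
RRWWW
RRWWW
RRWWW
RRRRR
After op 2 paint(0,3,K):
RRRKR
RRRRR
RRYYR
YRWWW
RRWWW
RRWWW
RRWWW
RRRRR
After op 3 paint(5,2,W):
RRRKR
RRRRR
RRYYR
YRWWW
RRWWW
RRWWW
RRWWW
RRRRR

Answer: RRRKR
RRRRR
RRYYR
YRWWW
RRWWW
RRWWW
RRWWW
RRRRR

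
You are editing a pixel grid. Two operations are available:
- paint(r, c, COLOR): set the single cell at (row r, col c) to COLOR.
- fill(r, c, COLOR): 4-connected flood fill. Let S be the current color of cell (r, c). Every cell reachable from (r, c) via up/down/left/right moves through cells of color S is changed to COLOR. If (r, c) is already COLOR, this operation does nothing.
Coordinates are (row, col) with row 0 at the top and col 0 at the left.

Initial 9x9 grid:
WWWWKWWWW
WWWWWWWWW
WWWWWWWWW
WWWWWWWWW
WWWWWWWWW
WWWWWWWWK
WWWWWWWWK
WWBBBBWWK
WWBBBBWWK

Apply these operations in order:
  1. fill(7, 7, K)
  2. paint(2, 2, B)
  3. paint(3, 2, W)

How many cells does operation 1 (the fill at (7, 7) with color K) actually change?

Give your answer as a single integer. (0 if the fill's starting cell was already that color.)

Answer: 68

Derivation:
After op 1 fill(7,7,K) [68 cells changed]:
KKKKKKKKK
KKKKKKKKK
KKKKKKKKK
KKKKKKKKK
KKKKKKKKK
KKKKKKKKK
KKKKKKKKK
KKBBBBKKK
KKBBBBKKK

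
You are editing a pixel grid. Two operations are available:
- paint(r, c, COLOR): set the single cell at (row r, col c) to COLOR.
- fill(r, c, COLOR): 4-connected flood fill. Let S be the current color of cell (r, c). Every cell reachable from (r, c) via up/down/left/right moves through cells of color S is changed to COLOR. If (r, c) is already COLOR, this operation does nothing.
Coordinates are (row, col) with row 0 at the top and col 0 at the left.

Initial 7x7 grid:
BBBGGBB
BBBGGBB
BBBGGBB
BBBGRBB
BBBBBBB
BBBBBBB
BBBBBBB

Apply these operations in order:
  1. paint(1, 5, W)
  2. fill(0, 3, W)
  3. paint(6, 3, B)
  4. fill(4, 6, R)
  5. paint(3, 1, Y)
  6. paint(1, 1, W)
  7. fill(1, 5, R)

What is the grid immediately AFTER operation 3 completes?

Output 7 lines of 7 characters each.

After op 1 paint(1,5,W):
BBBGGBB
BBBGGWB
BBBGGBB
BBBGRBB
BBBBBBB
BBBBBBB
BBBBBBB
After op 2 fill(0,3,W) [7 cells changed]:
BBBWWBB
BBBWWWB
BBBWWBB
BBBWRBB
BBBBBBB
BBBBBBB
BBBBBBB
After op 3 paint(6,3,B):
BBBWWBB
BBBWWWB
BBBWWBB
BBBWRBB
BBBBBBB
BBBBBBB
BBBBBBB

Answer: BBBWWBB
BBBWWWB
BBBWWBB
BBBWRBB
BBBBBBB
BBBBBBB
BBBBBBB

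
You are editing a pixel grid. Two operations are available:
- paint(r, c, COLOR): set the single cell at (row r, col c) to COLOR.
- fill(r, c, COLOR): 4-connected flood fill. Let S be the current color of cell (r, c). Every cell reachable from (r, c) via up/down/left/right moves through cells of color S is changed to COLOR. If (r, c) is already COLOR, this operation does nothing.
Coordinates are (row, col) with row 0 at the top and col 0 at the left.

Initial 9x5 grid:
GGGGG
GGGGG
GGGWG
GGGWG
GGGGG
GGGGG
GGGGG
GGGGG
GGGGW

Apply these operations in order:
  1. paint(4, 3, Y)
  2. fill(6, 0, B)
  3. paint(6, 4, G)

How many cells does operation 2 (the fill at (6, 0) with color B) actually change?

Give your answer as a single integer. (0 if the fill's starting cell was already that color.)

Answer: 41

Derivation:
After op 1 paint(4,3,Y):
GGGGG
GGGGG
GGGWG
GGGWG
GGGYG
GGGGG
GGGGG
GGGGG
GGGGW
After op 2 fill(6,0,B) [41 cells changed]:
BBBBB
BBBBB
BBBWB
BBBWB
BBBYB
BBBBB
BBBBB
BBBBB
BBBBW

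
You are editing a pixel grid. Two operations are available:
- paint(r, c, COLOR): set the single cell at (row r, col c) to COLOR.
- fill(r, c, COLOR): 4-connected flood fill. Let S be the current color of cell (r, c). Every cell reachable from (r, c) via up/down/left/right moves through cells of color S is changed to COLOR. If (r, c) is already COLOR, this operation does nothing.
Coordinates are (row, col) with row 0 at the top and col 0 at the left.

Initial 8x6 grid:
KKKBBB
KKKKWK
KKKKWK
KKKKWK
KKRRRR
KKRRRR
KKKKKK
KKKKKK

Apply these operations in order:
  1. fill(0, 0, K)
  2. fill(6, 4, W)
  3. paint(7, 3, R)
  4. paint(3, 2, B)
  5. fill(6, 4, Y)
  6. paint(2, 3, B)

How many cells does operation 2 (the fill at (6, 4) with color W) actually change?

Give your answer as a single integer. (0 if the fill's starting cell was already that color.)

After op 1 fill(0,0,K) [0 cells changed]:
KKKBBB
KKKKWK
KKKKWK
KKKKWK
KKRRRR
KKRRRR
KKKKKK
KKKKKK
After op 2 fill(6,4,W) [31 cells changed]:
WWWBBB
WWWWWK
WWWWWK
WWWWWK
WWRRRR
WWRRRR
WWWWWW
WWWWWW

Answer: 31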